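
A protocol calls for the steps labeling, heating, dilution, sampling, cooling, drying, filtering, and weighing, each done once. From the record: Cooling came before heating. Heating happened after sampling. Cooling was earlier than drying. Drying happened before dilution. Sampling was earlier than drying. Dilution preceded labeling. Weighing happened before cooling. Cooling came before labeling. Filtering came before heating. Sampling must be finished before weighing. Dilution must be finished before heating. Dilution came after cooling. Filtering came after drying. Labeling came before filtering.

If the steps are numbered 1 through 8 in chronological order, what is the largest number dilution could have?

Dilution must come before filtering, heating, and labeling — 3 steps forced after it.
Everything else can be placed before dilution in some valid order, so dilution can sit as late as position 8 − 3 = 5.

5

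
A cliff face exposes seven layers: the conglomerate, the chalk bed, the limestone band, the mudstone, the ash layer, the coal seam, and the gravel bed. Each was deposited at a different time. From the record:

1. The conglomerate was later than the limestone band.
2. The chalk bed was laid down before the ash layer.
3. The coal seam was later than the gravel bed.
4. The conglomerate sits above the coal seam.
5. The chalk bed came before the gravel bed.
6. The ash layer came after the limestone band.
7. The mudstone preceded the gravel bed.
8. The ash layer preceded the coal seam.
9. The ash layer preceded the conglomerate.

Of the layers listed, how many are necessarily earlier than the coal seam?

Directly stated before the coal seam: the ash layer and the gravel bed.
The chalk bed reaches the coal seam via the chalk bed → the ash layer → the coal seam.
The limestone band reaches the coal seam via the limestone band → the ash layer → the coal seam.
The mudstone reaches the coal seam via the mudstone → the gravel bed → the coal seam.
No chain forces the conglomerate ahead of the coal seam.
That's the ash layer, the chalk bed, the gravel bed, the limestone band, and the mudstone — 5 in all.

5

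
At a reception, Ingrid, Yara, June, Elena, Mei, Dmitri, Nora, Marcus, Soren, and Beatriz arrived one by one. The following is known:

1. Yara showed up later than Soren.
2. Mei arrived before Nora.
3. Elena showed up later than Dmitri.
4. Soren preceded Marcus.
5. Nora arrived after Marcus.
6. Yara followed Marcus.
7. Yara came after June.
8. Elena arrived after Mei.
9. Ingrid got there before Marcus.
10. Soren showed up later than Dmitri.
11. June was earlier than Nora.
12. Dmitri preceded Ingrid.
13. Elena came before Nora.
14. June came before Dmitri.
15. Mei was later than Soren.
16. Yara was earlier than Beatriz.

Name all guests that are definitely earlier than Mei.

Dmitri, June, Soren

Directly stated before Mei: Soren.
Dmitri reaches Mei via Dmitri → Soren → Mei.
June reaches Mei via June → Dmitri → Soren → Mei.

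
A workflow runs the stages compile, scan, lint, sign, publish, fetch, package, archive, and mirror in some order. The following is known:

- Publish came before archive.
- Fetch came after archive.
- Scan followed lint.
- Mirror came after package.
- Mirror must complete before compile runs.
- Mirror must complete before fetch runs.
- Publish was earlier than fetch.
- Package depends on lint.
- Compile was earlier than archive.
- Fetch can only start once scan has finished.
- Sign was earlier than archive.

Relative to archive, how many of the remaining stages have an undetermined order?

1

Forced before archive: compile, lint, mirror, package, publish, and sign; forced after archive: fetch.
That leaves scan with no forced order relative to archive — 1.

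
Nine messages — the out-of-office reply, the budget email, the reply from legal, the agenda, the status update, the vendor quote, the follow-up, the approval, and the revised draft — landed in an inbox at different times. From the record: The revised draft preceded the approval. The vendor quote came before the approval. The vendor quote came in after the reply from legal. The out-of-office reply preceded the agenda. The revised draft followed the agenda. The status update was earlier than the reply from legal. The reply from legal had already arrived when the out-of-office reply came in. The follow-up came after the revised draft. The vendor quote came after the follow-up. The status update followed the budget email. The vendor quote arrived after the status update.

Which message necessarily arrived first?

The budget email has a chain of constraints placing it before every other message, so the budget email must be first.

the budget email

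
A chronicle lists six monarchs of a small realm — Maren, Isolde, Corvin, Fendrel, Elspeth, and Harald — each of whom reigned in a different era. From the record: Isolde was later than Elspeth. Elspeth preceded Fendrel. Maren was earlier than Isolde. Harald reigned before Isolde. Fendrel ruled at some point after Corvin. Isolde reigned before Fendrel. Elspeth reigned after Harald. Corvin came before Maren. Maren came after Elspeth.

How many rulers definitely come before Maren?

Directly stated before Maren: Corvin and Elspeth.
Harald reaches Maren via Harald → Elspeth → Maren.
That's Corvin, Elspeth, and Harald — 3 in all.

3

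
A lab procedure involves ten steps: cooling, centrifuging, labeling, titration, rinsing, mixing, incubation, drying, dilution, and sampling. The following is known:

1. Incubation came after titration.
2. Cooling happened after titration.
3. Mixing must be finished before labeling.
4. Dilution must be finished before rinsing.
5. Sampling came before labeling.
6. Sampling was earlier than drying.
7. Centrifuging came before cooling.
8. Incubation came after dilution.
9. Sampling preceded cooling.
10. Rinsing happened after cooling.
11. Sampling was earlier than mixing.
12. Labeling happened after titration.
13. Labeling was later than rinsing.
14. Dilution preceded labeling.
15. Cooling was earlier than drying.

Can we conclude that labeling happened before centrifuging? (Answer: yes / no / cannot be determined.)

no

Tracing the constraints gives centrifuging → cooling → rinsing → labeling, so centrifuging must come before labeling.
That means labeling cannot be before centrifuging.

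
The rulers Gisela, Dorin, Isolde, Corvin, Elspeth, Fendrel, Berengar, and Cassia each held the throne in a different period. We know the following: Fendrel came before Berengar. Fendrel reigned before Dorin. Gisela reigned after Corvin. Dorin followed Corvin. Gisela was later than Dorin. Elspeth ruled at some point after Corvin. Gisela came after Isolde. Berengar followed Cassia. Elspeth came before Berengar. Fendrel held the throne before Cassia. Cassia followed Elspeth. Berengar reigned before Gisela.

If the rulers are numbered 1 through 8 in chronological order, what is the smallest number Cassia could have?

Corvin, Elspeth, and Fendrel must all come before Cassia — 3 forced predecessors.
Nothing else is forced ahead of Cassia, so their earliest slot is position 3 + 1 = 4.

4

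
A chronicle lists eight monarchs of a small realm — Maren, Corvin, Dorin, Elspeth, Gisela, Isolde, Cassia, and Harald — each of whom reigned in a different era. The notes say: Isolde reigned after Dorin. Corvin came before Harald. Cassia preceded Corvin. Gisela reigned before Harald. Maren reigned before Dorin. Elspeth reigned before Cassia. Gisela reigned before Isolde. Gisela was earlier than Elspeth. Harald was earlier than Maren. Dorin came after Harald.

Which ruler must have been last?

Isolde

Every other ruler has a chain of constraints placing them before Isolde, so Isolde is last.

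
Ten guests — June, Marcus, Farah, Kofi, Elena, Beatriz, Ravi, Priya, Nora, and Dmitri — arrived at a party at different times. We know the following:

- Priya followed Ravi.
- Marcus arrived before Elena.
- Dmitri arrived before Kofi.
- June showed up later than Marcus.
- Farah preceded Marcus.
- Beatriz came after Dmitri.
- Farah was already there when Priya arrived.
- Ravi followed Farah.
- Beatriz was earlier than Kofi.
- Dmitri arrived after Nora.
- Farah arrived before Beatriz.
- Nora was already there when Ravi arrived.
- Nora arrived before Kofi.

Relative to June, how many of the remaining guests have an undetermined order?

Forced before June: Farah and Marcus.
That leaves Beatriz, Dmitri, Elena, Kofi, Nora, Priya, and Ravi with no forced order relative to June — 7.

7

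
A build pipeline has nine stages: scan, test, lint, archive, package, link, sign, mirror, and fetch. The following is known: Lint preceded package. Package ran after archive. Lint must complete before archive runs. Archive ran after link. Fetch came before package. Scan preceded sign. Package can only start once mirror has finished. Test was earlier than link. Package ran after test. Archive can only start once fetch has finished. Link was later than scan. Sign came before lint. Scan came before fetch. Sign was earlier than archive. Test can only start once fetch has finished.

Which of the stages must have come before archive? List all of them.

fetch, link, lint, scan, sign, test

Directly stated before archive: fetch, link, lint, and sign.
Scan reaches archive via scan → fetch → archive.
Test reaches archive via test → link → archive.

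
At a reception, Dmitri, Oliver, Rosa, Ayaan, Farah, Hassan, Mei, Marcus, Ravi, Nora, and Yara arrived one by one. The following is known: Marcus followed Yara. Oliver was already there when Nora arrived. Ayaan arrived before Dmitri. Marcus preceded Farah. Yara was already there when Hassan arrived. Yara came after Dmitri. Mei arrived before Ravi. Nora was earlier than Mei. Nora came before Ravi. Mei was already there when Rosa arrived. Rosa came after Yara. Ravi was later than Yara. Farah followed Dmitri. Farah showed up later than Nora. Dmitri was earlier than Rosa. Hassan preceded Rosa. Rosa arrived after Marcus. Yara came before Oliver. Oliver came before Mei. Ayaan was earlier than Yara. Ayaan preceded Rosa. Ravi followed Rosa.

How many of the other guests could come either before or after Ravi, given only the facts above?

1

Forced before Ravi: Ayaan, Dmitri, Hassan, Marcus, Mei, Nora, Oliver, Rosa, and Yara.
That leaves Farah with no forced order relative to Ravi — 1.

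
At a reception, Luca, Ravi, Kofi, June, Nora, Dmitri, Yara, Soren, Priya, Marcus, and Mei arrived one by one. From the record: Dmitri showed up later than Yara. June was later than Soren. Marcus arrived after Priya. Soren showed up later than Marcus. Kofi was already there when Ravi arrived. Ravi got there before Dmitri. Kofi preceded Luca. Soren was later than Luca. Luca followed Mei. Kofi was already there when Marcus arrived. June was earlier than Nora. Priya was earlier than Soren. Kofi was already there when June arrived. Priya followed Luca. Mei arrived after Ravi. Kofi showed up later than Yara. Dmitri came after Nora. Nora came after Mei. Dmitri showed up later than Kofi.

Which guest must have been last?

Dmitri

Every other guest has a chain of constraints placing them before Dmitri, so Dmitri is last.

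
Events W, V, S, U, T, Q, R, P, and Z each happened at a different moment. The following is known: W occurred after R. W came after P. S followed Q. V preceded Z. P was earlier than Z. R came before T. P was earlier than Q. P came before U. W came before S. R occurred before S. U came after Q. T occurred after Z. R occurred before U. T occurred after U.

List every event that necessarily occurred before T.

Directly stated before T: R, U, and Z.
P reaches T via P → U → T.
Q reaches T via Q → U → T.
V reaches T via V → Z → T.

P, Q, R, U, V, Z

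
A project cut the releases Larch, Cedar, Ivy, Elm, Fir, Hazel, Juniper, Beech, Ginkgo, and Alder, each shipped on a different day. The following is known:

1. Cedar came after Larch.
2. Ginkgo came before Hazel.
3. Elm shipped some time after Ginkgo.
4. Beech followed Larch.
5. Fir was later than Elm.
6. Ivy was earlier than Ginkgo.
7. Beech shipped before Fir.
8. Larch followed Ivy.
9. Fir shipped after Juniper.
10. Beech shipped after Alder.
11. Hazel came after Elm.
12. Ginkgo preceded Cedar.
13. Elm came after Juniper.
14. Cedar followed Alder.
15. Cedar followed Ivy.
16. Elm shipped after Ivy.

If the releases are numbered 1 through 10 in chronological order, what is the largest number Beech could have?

Beech must come before Fir — 1 release forced after it.
Everything else can be placed before Beech in some valid order, so Beech can sit as late as position 10 − 1 = 9.

9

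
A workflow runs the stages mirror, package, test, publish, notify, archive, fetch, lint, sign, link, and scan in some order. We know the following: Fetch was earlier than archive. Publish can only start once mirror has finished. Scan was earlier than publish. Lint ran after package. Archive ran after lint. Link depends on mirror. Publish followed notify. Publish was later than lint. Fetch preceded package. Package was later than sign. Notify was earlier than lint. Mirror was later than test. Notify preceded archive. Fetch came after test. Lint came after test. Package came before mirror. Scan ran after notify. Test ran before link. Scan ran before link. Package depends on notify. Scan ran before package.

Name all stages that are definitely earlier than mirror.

Directly stated before mirror: package and test.
Fetch reaches mirror via fetch → package → mirror.
Notify reaches mirror via notify → package → mirror.
Scan reaches mirror via scan → package → mirror.
Likewise sign reaches mirror by chaining the stated constraints.

fetch, notify, package, scan, sign, test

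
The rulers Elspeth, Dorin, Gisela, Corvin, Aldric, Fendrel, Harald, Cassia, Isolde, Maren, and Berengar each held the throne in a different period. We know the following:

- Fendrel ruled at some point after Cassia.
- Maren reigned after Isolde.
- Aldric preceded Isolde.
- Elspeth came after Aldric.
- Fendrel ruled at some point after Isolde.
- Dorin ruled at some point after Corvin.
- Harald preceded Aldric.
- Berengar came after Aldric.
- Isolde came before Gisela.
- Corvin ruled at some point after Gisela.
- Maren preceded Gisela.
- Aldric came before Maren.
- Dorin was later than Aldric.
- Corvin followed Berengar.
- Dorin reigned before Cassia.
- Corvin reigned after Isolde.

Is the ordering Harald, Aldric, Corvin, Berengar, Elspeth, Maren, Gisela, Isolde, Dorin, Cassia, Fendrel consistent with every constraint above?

The constraints require Berengar before Corvin, but in the proposed sequence Corvin appears ahead of Berengar. That one violation is enough.

no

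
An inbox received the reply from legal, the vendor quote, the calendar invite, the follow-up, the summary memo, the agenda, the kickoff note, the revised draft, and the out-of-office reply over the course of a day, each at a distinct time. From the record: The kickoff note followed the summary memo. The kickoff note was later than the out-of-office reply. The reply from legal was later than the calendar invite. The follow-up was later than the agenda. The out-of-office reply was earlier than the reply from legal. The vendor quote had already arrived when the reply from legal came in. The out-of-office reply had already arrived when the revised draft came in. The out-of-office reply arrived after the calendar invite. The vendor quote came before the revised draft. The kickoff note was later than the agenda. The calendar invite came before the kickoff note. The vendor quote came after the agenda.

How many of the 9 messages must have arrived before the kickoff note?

4

Directly stated before the kickoff note: the agenda, the calendar invite, the out-of-office reply, and the summary memo.
No chain forces the vendor quote (or any of the others) ahead of the kickoff note.
That's the agenda, the calendar invite, the out-of-office reply, and the summary memo — 4 in all.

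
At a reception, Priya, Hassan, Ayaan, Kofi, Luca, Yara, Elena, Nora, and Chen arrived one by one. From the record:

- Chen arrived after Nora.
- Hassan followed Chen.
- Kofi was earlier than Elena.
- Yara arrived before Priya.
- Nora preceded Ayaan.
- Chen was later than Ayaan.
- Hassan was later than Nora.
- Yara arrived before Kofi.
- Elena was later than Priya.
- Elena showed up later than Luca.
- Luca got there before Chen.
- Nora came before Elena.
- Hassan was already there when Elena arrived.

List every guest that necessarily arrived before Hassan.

Directly stated before Hassan: Chen and Nora.
Ayaan reaches Hassan via Ayaan → Chen → Hassan.
Luca reaches Hassan via Luca → Chen → Hassan.
No chain forces Priya (or any of the others) ahead of Hassan.

Ayaan, Chen, Luca, Nora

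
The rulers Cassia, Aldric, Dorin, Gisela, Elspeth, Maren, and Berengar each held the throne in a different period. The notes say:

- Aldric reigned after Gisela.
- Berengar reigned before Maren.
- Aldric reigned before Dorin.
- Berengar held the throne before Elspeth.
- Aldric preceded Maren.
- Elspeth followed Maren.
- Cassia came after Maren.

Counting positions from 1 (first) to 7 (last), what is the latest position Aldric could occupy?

Aldric must come before Cassia, Dorin, Elspeth, and Maren — 4 rulers forced after them.
Everything else can be placed before Aldric in some valid order, so Aldric can sit as late as position 7 − 4 = 3.

3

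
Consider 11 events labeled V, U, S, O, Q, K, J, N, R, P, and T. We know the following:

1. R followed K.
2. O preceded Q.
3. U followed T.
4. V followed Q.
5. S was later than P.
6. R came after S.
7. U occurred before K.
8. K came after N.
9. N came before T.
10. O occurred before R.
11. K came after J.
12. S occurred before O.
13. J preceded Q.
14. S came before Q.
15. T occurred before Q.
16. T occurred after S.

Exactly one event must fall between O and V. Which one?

Tracing the constraints gives O → Q → V, so Q sits after O and before V.
No other event is forced both after O and before V.

Q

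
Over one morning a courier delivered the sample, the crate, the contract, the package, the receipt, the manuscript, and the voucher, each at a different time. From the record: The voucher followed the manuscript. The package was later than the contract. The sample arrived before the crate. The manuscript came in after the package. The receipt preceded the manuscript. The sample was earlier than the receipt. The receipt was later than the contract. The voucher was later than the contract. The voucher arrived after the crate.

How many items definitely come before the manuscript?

4

Directly stated before the manuscript: the package and the receipt.
The contract reaches the manuscript via the contract → the receipt → the manuscript.
The sample reaches the manuscript via the sample → the receipt → the manuscript.
That's the contract, the package, the receipt, and the sample — 4 in all.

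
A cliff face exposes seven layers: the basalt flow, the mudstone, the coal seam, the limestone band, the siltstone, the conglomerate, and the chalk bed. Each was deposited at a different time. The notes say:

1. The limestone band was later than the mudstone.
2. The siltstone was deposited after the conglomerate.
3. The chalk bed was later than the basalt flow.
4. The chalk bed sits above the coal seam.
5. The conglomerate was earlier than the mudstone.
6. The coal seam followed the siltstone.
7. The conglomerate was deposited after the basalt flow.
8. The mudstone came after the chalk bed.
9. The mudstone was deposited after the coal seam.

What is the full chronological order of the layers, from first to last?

The constraints fix every adjacent pair, so only one ordering works:
the basalt flow → the conglomerate → the siltstone → the coal seam → the chalk bed → the mudstone → the limestone band.

the basalt flow, the conglomerate, the siltstone, the coal seam, the chalk bed, the mudstone, the limestone band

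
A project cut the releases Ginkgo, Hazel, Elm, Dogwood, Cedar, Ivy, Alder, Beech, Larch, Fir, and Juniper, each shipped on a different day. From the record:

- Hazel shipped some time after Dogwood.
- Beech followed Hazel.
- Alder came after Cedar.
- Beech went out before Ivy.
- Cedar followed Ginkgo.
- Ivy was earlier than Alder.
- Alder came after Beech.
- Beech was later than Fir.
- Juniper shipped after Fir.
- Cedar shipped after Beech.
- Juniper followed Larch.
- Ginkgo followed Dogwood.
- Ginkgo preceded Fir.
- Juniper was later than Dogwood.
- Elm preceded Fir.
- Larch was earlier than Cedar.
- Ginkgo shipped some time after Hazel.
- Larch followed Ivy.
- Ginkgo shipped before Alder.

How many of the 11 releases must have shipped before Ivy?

6

Directly stated before Ivy: Beech.
Dogwood reaches Ivy via Dogwood → Hazel → Beech → Ivy.
Elm reaches Ivy via Elm → Fir → Beech → Ivy.
Fir reaches Ivy via Fir → Beech → Ivy.
Likewise Ginkgo and Hazel each reach Ivy by chaining the stated constraints.
No chain forces Larch (or any of the others) ahead of Ivy.
That's Beech, Dogwood, Elm, Fir, Ginkgo, and Hazel — 6 in all.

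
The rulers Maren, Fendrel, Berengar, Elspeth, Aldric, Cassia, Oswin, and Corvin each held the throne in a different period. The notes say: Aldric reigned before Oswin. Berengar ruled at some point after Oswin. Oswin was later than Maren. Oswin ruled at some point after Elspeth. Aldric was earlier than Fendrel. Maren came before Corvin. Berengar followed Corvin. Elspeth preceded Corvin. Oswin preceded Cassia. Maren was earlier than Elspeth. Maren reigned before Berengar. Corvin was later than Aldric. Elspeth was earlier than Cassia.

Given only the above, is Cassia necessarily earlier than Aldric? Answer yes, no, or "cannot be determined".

no

Tracing the constraints gives Aldric → Oswin → Cassia, so Aldric must come before Cassia.
That means Cassia cannot be before Aldric.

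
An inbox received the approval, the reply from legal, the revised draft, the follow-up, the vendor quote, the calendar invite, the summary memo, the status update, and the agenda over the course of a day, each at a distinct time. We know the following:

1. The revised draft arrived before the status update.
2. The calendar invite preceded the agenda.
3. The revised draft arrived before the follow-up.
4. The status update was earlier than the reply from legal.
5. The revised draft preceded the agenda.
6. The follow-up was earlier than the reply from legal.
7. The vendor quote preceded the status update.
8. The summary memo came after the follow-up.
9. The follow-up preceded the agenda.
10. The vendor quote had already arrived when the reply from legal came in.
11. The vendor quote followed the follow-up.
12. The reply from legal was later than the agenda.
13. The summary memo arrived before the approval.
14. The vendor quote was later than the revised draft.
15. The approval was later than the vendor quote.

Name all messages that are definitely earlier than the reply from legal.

the agenda, the calendar invite, the follow-up, the revised draft, the status update, the vendor quote

Directly stated before the reply from legal: the agenda, the follow-up, the status update, and the vendor quote.
The calendar invite reaches the reply from legal via the calendar invite → the agenda → the reply from legal.
The revised draft reaches the reply from legal via the revised draft → the follow-up → the reply from legal.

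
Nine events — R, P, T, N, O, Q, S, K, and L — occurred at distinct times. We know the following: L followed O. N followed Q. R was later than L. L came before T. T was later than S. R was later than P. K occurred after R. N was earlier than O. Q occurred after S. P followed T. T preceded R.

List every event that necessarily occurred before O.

Directly stated before O: N.
Q reaches O via Q → N → O.
S reaches O via S → Q → N → O.
No chain forces T (or any of the others) ahead of O.

N, Q, S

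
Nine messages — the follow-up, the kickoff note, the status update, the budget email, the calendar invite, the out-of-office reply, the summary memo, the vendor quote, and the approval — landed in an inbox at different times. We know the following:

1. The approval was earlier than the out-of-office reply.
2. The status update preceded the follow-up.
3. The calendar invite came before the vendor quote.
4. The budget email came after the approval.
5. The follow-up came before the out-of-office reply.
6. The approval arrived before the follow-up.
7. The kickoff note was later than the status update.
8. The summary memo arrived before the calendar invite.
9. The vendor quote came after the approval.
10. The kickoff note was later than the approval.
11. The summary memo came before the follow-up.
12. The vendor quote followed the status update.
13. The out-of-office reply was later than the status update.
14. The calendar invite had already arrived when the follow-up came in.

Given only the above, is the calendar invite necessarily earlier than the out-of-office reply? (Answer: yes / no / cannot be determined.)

Chain the constraints: the calendar invite → the follow-up → the out-of-office reply. Each link is directly stated, so the calendar invite comes before the out-of-office reply.

yes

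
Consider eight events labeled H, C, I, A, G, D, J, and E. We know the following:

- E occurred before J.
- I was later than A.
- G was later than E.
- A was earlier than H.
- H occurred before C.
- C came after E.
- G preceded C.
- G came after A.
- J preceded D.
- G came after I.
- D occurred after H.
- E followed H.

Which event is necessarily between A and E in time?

Tracing the constraints gives A → H → E, so H sits after A and before E.
No other event is forced both after A and before E.

H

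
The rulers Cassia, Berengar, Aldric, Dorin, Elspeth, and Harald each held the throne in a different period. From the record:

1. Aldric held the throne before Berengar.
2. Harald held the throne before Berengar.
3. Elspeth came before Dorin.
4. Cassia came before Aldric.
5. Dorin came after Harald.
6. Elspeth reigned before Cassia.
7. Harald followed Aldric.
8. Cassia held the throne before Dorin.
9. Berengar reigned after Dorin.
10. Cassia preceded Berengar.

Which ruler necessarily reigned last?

Berengar

Every other ruler has a chain of constraints placing them before Berengar, so Berengar is last.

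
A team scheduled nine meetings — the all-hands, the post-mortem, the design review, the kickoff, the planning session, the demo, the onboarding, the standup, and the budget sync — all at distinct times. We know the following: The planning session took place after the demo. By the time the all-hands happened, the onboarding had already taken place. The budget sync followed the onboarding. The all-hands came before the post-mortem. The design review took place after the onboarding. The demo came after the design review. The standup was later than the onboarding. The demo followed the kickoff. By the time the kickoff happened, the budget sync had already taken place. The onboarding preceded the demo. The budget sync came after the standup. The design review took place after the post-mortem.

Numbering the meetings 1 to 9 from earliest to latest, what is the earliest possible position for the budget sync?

3

The onboarding and the standup must both come before the budget sync — 2 forced predecessors.
Nothing else is forced ahead of the budget sync, so its earliest slot is position 2 + 1 = 3.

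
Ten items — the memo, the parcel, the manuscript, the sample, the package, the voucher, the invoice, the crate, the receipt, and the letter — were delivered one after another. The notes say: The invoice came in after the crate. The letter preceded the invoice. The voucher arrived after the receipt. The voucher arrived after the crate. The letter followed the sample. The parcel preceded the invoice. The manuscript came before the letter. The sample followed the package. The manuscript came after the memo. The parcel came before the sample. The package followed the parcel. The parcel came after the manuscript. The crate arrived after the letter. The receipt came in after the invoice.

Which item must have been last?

the voucher

Every other item has a chain of constraints placing it before the voucher, so the voucher is last.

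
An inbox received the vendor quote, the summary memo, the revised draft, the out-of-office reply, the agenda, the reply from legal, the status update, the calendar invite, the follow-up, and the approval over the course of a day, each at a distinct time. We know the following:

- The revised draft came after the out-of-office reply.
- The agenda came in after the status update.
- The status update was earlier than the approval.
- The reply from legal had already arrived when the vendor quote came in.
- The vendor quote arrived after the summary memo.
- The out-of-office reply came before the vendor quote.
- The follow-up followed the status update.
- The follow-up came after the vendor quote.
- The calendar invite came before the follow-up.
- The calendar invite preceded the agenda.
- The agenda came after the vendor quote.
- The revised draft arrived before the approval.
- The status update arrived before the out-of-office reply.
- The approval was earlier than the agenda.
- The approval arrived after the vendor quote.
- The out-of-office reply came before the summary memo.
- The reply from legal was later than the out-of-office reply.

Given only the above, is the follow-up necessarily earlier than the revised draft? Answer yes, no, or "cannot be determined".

No chain of stated constraints runs from the follow-up to the revised draft, and none runs from the revised draft to the follow-up either.
So the relative order of the follow-up and the revised draft is not fixed by the given facts.

cannot be determined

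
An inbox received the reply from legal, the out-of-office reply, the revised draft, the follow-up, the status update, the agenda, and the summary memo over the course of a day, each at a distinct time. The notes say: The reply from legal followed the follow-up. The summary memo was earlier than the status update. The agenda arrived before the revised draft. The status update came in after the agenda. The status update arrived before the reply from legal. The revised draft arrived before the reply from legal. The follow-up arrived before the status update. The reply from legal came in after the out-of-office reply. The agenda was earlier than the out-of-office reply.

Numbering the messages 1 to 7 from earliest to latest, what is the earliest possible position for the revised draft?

The agenda must come before the revised draft — 1 forced predecessor.
Nothing else is forced ahead of the revised draft, so its earliest slot is position 1 + 1 = 2.

2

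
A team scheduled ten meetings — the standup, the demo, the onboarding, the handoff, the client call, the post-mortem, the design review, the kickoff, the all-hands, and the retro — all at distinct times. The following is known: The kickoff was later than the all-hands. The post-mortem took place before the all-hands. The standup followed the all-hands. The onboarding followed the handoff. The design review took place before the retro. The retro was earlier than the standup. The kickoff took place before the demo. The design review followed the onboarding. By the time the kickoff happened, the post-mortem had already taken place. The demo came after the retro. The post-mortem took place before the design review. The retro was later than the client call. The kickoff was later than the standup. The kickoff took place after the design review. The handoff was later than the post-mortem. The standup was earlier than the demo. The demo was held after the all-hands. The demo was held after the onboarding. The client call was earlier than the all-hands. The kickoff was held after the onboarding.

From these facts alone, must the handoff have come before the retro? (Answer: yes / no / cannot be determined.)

yes

Chain the constraints: the handoff → the onboarding → the design review → the retro. Each link is directly stated, so the handoff comes before the retro.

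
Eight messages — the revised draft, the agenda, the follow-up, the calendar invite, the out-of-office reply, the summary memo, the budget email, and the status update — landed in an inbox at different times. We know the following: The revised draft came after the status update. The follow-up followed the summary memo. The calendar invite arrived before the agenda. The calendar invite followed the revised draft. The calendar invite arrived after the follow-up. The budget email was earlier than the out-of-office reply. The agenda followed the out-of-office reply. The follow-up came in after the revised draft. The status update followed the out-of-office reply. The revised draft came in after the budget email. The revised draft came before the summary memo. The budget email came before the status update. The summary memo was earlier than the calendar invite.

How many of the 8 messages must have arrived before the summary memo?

Directly stated before the summary memo: the revised draft.
The budget email reaches the summary memo via the budget email → the revised draft → the summary memo.
The out-of-office reply reaches the summary memo via the out-of-office reply → the status update → the revised draft → the summary memo.
The status update reaches the summary memo via the status update → the revised draft → the summary memo.
No chain forces the follow-up (or any of the others) ahead of the summary memo.
That's the budget email, the out-of-office reply, the revised draft, and the status update — 4 in all.

4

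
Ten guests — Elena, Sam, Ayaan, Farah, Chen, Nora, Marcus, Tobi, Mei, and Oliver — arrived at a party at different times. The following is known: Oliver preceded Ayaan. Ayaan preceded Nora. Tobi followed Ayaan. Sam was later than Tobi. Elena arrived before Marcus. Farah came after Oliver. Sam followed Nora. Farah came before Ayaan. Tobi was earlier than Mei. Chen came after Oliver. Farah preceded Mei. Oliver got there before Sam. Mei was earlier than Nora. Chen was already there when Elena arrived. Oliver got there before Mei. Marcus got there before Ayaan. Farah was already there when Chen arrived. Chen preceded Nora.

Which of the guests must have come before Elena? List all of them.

Chen, Farah, Oliver

Directly stated before Elena: Chen.
Farah reaches Elena via Farah → Chen → Elena.
Oliver reaches Elena via Oliver → Chen → Elena.
No chain forces Sam (or any of the others) ahead of Elena.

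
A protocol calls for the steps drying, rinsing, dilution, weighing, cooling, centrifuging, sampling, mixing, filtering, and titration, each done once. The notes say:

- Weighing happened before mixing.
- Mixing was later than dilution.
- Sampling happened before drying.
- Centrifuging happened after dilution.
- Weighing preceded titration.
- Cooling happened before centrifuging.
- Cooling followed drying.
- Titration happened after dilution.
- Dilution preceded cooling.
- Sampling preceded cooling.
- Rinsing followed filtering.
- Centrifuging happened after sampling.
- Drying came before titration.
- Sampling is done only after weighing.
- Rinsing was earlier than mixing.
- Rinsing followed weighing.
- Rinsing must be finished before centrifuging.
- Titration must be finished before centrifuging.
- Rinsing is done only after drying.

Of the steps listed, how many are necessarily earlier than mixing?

Directly stated before mixing: dilution, rinsing, and weighing.
Drying reaches mixing via drying → rinsing → mixing.
Filtering reaches mixing via filtering → rinsing → mixing.
Sampling reaches mixing via sampling → drying → rinsing → mixing.
That's dilution, drying, filtering, rinsing, sampling, and weighing — 6 in all.

6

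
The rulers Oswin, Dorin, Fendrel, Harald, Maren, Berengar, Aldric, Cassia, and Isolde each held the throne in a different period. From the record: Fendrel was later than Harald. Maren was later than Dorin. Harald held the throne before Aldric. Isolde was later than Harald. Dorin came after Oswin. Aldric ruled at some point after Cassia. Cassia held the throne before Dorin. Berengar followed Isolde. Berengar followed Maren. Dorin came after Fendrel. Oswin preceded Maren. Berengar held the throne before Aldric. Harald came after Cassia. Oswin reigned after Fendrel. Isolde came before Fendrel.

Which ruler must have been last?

Aldric

Every other ruler has a chain of constraints placing them before Aldric, so Aldric is last.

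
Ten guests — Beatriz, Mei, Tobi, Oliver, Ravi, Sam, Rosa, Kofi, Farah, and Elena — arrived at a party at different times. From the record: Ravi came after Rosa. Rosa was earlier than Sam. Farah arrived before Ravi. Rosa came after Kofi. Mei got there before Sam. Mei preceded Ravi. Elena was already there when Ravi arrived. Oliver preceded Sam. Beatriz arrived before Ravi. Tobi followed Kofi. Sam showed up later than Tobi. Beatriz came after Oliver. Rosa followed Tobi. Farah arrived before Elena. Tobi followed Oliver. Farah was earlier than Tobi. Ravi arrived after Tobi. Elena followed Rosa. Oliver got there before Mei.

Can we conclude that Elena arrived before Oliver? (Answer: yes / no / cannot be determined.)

no

Tracing the constraints gives Oliver → Tobi → Rosa → Elena, so Oliver must come before Elena.
That means Elena cannot be before Oliver.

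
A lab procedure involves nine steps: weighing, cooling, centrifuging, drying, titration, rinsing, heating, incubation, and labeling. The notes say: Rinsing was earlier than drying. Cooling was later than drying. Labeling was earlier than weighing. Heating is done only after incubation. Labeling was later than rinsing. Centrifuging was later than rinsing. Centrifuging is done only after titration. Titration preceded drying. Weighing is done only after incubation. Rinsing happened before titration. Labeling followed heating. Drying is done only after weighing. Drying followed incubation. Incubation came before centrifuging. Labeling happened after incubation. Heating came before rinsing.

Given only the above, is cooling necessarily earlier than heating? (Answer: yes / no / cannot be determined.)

Tracing the constraints gives heating → rinsing → drying → cooling, so heating must come before cooling.
That means cooling cannot be before heating.

no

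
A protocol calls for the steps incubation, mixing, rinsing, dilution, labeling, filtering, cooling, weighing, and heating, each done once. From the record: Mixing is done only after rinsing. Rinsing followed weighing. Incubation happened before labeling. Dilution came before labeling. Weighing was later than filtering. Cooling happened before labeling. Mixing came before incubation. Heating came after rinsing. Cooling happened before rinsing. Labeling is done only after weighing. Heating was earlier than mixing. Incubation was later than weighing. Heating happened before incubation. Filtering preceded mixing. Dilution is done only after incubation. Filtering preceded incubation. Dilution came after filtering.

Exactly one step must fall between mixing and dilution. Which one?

Tracing the constraints gives mixing → incubation → dilution, so incubation sits after mixing and before dilution.
No other step is forced both after mixing and before dilution.

incubation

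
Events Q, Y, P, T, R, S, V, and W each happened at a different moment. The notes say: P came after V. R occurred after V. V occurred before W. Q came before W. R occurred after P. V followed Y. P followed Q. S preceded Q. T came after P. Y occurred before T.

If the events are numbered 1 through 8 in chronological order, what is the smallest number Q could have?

S must come before Q — 1 forced predecessor.
Nothing else is forced ahead of Q, so its earliest slot is position 1 + 1 = 2.

2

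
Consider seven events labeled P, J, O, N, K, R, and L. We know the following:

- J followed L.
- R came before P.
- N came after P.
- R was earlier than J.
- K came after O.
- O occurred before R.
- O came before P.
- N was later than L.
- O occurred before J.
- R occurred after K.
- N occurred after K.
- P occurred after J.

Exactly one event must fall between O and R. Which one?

K

Tracing the constraints gives O → K → R, so K sits after O and before R.
No other event is forced both after O and before R.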